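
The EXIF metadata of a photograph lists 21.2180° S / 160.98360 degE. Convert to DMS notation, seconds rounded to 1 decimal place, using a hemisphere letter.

21°13′4.8″ S, 160°59′1.0″ E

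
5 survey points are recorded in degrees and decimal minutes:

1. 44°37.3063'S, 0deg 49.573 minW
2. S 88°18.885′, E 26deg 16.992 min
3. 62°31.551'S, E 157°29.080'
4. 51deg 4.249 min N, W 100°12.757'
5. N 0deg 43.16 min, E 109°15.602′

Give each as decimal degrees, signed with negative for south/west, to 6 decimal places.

1. -44.621772, -0.826217
2. -88.314750, 26.283200
3. -62.525850, 157.484667
4. 51.070817, -100.212617
5. 0.719333, 109.260033

Point 1:
  φ: 37.3063′ = 0.621772°; total 44.6217717
  hemisphere S, so the sign is −
  Longitude: 0 + 49.573/60 = 0.8262167
  hemisphere W, so the sign is −
Point 2:
  Lat: 18.885′ = 0.314750°; total 88.3147500
  S ⇒ negate
  λ: 16.992′ = 0.283200°; total 26.2832000
  E → positive
Point 3:
  φ: 62 + 31.551/60 = 62.5258500
  S → negative
  Lon: 157 + 29.08/60 = 157.4846667
  E ⇒ keep positive
Point 4:
  φ: 4.249′ = 0.070817°; total 51.0708167
  N ⇒ keep positive
  Lon: 100 + 12.757/60 = 100.2126167
  W ⇒ negate
Point 5:
  Latitude: 0 + 43.16/60 = 0.7193333
  N → positive
  Lon: 15.602′ = 0.260033°; total 109.2600333
  E ⇒ keep positive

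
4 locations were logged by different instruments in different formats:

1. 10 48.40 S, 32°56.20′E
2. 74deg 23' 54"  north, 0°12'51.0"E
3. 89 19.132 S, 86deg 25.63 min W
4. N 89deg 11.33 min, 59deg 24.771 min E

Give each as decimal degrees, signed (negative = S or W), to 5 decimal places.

1. -10.80667, 32.93667
2. 74.39833, 0.21417
3. -89.31887, -86.42717
4. 89.18883, 59.41285

Point 1:
  Latitude: 10 + 48.4/60 = 10.806667
  hemisphere S, so the sign is −
  Longitude: 56.2′ = 0.936667°; total 32.936667
  E ⇒ keep positive
Point 2:
  φ: 74 + 23/60 + 54/3600 = 74.398333
  N → positive
  Longitude: 12′ + 51″ = 12.85000′; 0 + 12.85000/60 = 0.214167
  E ⇒ keep positive
Point 3:
  φ: 19.132′ = 0.318867°; total 89.318867
  S ⇒ negate
  Lon: 25.63′ = 0.427167°; total 86.427167
  W ⇒ negate
Point 4:
  Lat: 89 + 11.33/60 = 89.188833
  N ⇒ keep positive
  Lon: 24.771′ = 0.412850°; total 59.412850
  E ⇒ keep positive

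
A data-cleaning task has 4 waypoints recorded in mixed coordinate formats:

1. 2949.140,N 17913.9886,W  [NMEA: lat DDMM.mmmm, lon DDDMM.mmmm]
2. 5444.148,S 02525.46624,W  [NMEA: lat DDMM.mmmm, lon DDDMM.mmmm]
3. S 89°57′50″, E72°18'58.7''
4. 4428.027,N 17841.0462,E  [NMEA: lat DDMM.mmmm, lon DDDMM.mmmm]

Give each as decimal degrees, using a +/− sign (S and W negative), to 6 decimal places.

1. 29.819000, -179.233143
2. -54.735800, -25.424437
3. -89.963889, 72.316306
4. 44.467117, 178.684103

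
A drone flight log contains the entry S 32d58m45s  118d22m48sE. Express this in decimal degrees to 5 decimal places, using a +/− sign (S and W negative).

-32.97917, 118.38000

Lat: 32 + 58/60 + 45/3600 = 32.979167
hemisphere S, so the sign is −
Longitude: 118° + 22/60 + 48/3600 = 118 + 0.366667 + 0.013333 = 118.380000
E ⇒ keep positive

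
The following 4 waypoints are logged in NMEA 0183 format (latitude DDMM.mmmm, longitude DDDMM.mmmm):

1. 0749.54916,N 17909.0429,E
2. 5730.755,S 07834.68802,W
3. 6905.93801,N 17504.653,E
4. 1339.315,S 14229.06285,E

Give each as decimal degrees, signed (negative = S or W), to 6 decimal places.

1. 7.825819, 179.150715
2. -57.512583, -78.578134
3. 69.098967, 175.077550
4. -13.655250, 142.484381

Point 1:
  Latitude: split at 2 digits → 07° and 49.54916′; 7 + 49.54916/60 = 7.8258193
  N ⇒ keep positive
  λ: degrees = first 3 digits = 179, minutes = 9.0429; 179 + 9.0429/60 = 179.1507150
  E ⇒ keep positive
Point 2:
  Lat: split at 2 digits → 57° and 30.755′; 57 + 30.755/60 = 57.5125833
  S → negative
  Longitude: split at 3 digits → 078° and 34.68802′; 78 + 34.68802/60 = 78.5781337
  hemisphere W, so the sign is −
Point 3:
  Latitude: degrees = first 2 digits = 69, minutes = 5.93801; 69 + 5.93801/60 = 69.0989668
  N → positive
  Lon: degrees = first 3 digits = 175, minutes = 4.653; 175 + 4.653/60 = 175.0775500
  E ⇒ keep positive
Point 4:
  Lat: split at 2 digits → 13° and 39.315′; 13 + 39.315/60 = 13.6552500
  S ⇒ negate
  λ: degrees = first 3 digits = 142, minutes = 29.06285; 142 + 29.06285/60 = 142.4843808
  E → positive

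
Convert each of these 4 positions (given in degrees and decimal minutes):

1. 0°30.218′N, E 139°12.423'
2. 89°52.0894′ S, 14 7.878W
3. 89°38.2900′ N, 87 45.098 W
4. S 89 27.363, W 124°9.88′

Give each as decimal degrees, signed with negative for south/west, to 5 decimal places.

1. 0.50363, 139.20705
2. -89.86816, -14.13130
3. 89.63817, -87.75163
4. -89.45605, -124.16467

Point 1:
  φ: 0 + 30.218/60 = 0.503633
  N → positive
  λ: 139 + 12.423/60 = 139.207050
  E → positive
Point 2:
  Latitude: 52.0894′ = 0.868157°; total 89.868157
  S ⇒ negate
  Longitude: 7.878′ = 0.131300°; total 14.131300
  hemisphere W, so the sign is −
Point 3:
  φ: 38.29′ = 0.638167°; total 89.638167
  N ⇒ keep positive
  Lon: 87 + 45.098/60 = 87.751633
  hemisphere W, so the sign is −
Point 4:
  Latitude: 89 + 27.363/60 = 89.456050
  hemisphere S, so the sign is −
  Longitude: 9.88′ = 0.164667°; total 124.164667
  W ⇒ negate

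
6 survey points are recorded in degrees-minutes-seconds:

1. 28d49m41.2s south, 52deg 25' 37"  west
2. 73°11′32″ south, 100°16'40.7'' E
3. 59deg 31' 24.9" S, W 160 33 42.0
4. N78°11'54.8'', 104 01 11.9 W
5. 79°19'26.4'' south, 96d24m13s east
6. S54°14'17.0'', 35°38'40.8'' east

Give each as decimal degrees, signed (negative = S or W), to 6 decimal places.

Point 1:
  Lat: 28° + 49/60 + 41.2/3600 = 28 + 0.816667 + 0.011444 = 28.8281111
  hemisphere S, so the sign is −
  Longitude: 25′ + 37″ = 25.61667′; 52 + 25.61667/60 = 52.4269444
  hemisphere W, so the sign is −
Point 2:
  Latitude: 73 + 11/60 + 32/3600 = 73.1922222
  hemisphere S, so the sign is −
  Lon: 16′ + 40.7″ = 16.67833′; 100 + 16.67833/60 = 100.2779722
  E ⇒ keep positive
Point 3:
  Lat: 59° + 31/60 + 24.9/3600 = 59 + 0.516667 + 0.006917 = 59.5235833
  S ⇒ negate
  λ: 33′ + 42″ = 33.70000′; 160 + 33.70000/60 = 160.5616667
  W ⇒ negate
Point 4:
  φ: 78 + 11/60 + 54.8/3600 = 78.1985556
  N → positive
  λ: 1′ + 11.9″ = 1.19833′; 104 + 1.19833/60 = 104.0199722
  W → negative
Point 5:
  Latitude: 79° + 19/60 + 26.4/3600 = 79 + 0.316667 + 0.007333 = 79.3240000
  S ⇒ negate
  λ: 96 + 24/60 + 13/3600 = 96.4036111
  E ⇒ keep positive
Point 6:
  Latitude: 14′ + 17″ = 14.28333′; 54 + 14.28333/60 = 54.2380556
  S → negative
  Lon: 35° + 38/60 + 40.8/3600 = 35 + 0.633333 + 0.011333 = 35.6446667
  E → positive

1. -28.828111, -52.426944
2. -73.192222, 100.277972
3. -59.523583, -160.561667
4. 78.198556, -104.019972
5. -79.324000, 96.403611
6. -54.238056, 35.644667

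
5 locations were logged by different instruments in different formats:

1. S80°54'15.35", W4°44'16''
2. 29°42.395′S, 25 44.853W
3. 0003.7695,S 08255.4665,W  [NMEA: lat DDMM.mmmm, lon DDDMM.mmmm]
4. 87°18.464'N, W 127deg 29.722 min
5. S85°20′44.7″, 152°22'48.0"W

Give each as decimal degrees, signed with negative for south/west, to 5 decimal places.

1. -80.90426, -4.73778
2. -29.70658, -25.74755
3. -0.06283, -82.92444
4. 87.30773, -127.49537
5. -85.34575, -152.38000

Point 1:
  Latitude: 80 + 54/60 + 15.35/3600 = 80.904264
  S → negative
  Lon: 44′ + 16″ = 44.26667′; 4 + 44.26667/60 = 4.737778
  hemisphere W, so the sign is −
Point 2:
  Lat: 42.395′ = 0.706583°; total 29.706583
  hemisphere S, so the sign is −
  Lon: 44.853′ = 0.747550°; total 25.747550
  W → negative
Point 3:
  φ: split at 2 digits → 00° and 3.7695′; 0 + 3.7695/60 = 0.062825
  hemisphere S, so the sign is −
  λ: degrees = first 3 digits = 82, minutes = 55.4665; 82 + 55.4665/60 = 82.924442
  hemisphere W, so the sign is −
Point 4:
  Lat: 87 + 18.464/60 = 87.307733
  N → positive
  λ: 29.722′ = 0.495367°; total 127.495367
  hemisphere W, so the sign is −
Point 5:
  φ: 20′ + 44.7″ = 20.74500′; 85 + 20.74500/60 = 85.345750
  hemisphere S, so the sign is −
  Lon: 152° + 22/60 + 48/3600 = 152 + 0.366667 + 0.013333 = 152.380000
  W ⇒ negate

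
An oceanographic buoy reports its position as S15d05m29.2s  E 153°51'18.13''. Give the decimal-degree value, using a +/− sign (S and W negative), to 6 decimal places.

-15.091444, 153.855036

Latitude: 5′ + 29.2″ = 5.48667′; 15 + 5.48667/60 = 15.0914444
hemisphere S, so the sign is −
Longitude: 153 + 51/60 + 18.13/3600 = 153.8550361
E → positive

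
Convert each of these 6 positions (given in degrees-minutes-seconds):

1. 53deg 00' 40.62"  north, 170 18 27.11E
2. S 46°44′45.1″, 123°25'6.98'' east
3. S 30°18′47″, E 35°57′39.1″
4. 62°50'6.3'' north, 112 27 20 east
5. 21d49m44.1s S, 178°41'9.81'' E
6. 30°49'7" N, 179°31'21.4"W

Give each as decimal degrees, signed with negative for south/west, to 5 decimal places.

Point 1:
  Latitude: 53° + 0/60 + 40.62/3600 = 53 + 0.000000 + 0.011283 = 53.011283
  N → positive
  Lon: 18′ + 27.11″ = 18.45183′; 170 + 18.45183/60 = 170.307531
  E ⇒ keep positive
Point 2:
  Latitude: 46° + 44/60 + 45.1/3600 = 46 + 0.733333 + 0.012528 = 46.745861
  S → negative
  λ: 123° + 25/60 + 6.98/3600 = 123 + 0.416667 + 0.001939 = 123.418606
  E → positive
Point 3:
  Latitude: 18′ + 47″ = 18.78333′; 30 + 18.78333/60 = 30.313056
  S ⇒ negate
  Longitude: 35° + 57/60 + 39.1/3600 = 35 + 0.950000 + 0.010861 = 35.960861
  E → positive
Point 4:
  Lat: 50′ + 6.3″ = 50.10500′; 62 + 50.10500/60 = 62.835083
  N → positive
  Lon: 112 + 27/60 + 20/3600 = 112.455556
  E ⇒ keep positive
Point 5:
  Lat: 49′ + 44.1″ = 49.73500′; 21 + 49.73500/60 = 21.828917
  hemisphere S, so the sign is −
  Lon: 178 + 41/60 + 9.81/3600 = 178.686058
  E ⇒ keep positive
Point 6:
  φ: 30 + 49/60 + 7/3600 = 30.818611
  N ⇒ keep positive
  Longitude: 179° + 31/60 + 21.4/3600 = 179 + 0.516667 + 0.005944 = 179.522611
  W → negative

1. 53.01128, 170.30753
2. -46.74586, 123.41861
3. -30.31306, 35.96086
4. 62.83508, 112.45556
5. -21.82892, 178.68606
6. 30.81861, -179.52261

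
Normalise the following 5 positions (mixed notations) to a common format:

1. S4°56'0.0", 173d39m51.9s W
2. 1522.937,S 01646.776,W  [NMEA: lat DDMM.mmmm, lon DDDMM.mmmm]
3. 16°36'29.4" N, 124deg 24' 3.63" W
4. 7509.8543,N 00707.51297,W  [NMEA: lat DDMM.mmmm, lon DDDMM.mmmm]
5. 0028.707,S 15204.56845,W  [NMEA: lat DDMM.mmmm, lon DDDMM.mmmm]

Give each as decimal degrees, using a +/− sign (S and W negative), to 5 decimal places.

Point 1:
  Latitude: 4 + 56/60 + 0/3600 = 4.933333
  S ⇒ negate
  λ: 173 + 39/60 + 51.9/3600 = 173.664417
  W ⇒ negate
Point 2:
  Lat: degrees = first 2 digits = 15, minutes = 22.937; 15 + 22.937/60 = 15.382283
  S ⇒ negate
  Longitude: split at 3 digits → 016° and 46.776′; 16 + 46.776/60 = 16.779600
  W ⇒ negate
Point 3:
  Lat: 16° + 36/60 + 29.4/3600 = 16 + 0.600000 + 0.008167 = 16.608167
  N → positive
  Longitude: 124° + 24/60 + 3.63/3600 = 124 + 0.400000 + 0.001008 = 124.401008
  hemisphere W, so the sign is −
Point 4:
  Latitude: split at 2 digits → 75° and 9.8543′; 75 + 9.8543/60 = 75.164238
  N → positive
  Longitude: degrees = first 3 digits = 7, minutes = 7.51297; 7 + 7.51297/60 = 7.125216
  W → negative
Point 5:
  Latitude: split at 2 digits → 00° and 28.707′; 0 + 28.707/60 = 0.478450
  hemisphere S, so the sign is −
  Longitude: split at 3 digits → 152° and 4.56845′; 152 + 4.56845/60 = 152.076141
  hemisphere W, so the sign is −

1. -4.93333, -173.66442
2. -15.38228, -16.77960
3. 16.60817, -124.40101
4. 75.16424, -7.12522
5. -0.47845, -152.07614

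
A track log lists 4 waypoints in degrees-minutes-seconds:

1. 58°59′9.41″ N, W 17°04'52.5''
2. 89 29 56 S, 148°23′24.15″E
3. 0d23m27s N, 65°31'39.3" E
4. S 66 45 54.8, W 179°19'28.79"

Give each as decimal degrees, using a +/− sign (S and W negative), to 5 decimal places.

Point 1:
  Lat: 59′ + 9.41″ = 59.15683′; 58 + 59.15683/60 = 58.985947
  N → positive
  λ: 17 + 4/60 + 52.5/3600 = 17.081250
  hemisphere W, so the sign is −
Point 2:
  φ: 89° + 29/60 + 56/3600 = 89 + 0.483333 + 0.015556 = 89.498889
  S ⇒ negate
  Lon: 148° + 23/60 + 24.15/3600 = 148 + 0.383333 + 0.006708 = 148.390042
  E → positive
Point 3:
  φ: 0° + 23/60 + 27/3600 = 0 + 0.383333 + 0.007500 = 0.390833
  N → positive
  Longitude: 31′ + 39.3″ = 31.65500′; 65 + 31.65500/60 = 65.527583
  E ⇒ keep positive
Point 4:
  Lat: 45′ + 54.8″ = 45.91333′; 66 + 45.91333/60 = 66.765222
  S ⇒ negate
  Longitude: 19′ + 28.79″ = 19.47983′; 179 + 19.47983/60 = 179.324664
  W → negative

1. 58.98595, -17.08125
2. -89.49889, 148.39004
3. 0.39083, 65.52758
4. -66.76522, -179.32466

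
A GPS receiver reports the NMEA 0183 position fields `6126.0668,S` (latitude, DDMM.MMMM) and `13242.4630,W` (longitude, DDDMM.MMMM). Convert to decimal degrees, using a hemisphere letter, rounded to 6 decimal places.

61.434447° S, 132.707717° W

Latitude: degrees = first 2 digits = 61, minutes = 26.0668; 61 + 26.0668/60 = 61.4344467
Lon: degrees = first 3 digits = 132, minutes = 42.463; 132 + 42.463/60 = 132.7077167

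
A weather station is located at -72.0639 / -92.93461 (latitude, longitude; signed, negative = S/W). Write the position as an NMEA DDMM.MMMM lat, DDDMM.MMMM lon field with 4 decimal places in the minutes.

7203.8340,S / 09256.0766,W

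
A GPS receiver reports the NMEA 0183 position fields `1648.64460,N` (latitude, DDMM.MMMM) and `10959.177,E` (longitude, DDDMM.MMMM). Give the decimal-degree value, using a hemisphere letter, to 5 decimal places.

16.81074° N, 109.98628° E

Lat: degrees = first 2 digits = 16, minutes = 48.6446; 16 + 48.6446/60 = 16.810743
Longitude: split at 3 digits → 109° and 59.177′; 109 + 59.177/60 = 109.986283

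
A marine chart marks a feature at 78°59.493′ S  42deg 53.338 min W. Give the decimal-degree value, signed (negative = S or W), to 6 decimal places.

φ: 78 + 59.493/60 = 78.9915500
S → negative
λ: 53.338′ = 0.888967°; total 42.8889667
W ⇒ negate

-78.991550, -42.888967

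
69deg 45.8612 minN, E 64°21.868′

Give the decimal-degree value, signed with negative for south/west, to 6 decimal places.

69.764353, 64.364467

Lat: 69 + 45.8612/60 = 69.7643533
N ⇒ keep positive
λ: 64 + 21.868/60 = 64.3644667
E ⇒ keep positive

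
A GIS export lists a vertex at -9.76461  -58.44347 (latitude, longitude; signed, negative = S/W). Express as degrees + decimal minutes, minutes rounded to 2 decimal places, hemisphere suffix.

Latitude is negative → S; |value| = 9.764610
φ: minutes = (9.764610 − 9) × 60 = 45.8766
Longitude is negative → W; |value| = 58.443470
Lon: minutes = (58.443470 − 58) × 60 = 26.6082

9° 45.88′ S, 58° 26.61′ W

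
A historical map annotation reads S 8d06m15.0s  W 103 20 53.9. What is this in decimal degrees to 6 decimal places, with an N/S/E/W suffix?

8.104167° S, 103.348306° W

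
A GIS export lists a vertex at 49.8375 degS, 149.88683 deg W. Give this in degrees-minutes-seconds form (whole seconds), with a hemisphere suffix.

49°50′15″ S, 149°53′13″ W

Latitude: 0.837500 × 60 = 50.25000′ → 50′, remainder × 60 = 15.00″
λ: 0.886830° → 53.20980′; 0.20980 × 60 = 12.59″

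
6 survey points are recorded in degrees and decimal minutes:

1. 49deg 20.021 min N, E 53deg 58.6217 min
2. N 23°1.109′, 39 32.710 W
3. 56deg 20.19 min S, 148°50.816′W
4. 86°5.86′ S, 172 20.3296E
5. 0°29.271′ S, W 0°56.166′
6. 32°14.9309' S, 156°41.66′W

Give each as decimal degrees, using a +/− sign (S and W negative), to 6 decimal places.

1. 49.333683, 53.977028
2. 23.018483, -39.545167
3. -56.336500, -148.846933
4. -86.097667, 172.338827
5. -0.487850, -0.936100
6. -32.248848, -156.694333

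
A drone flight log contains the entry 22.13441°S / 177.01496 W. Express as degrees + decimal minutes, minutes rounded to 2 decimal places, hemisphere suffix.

Latitude: 22° + 0.134410 × 60 = 22° 8.0646′
Longitude: 177° + 0.014960 × 60 = 177° 0.8976′

22° 8.06′ S, 177° 0.90′ W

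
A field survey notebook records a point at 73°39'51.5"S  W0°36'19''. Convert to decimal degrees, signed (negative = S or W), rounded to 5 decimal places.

Latitude: 73 + 39/60 + 51.5/3600 = 73.664306
S ⇒ negate
Longitude: 36′ + 19″ = 36.31667′; 0 + 36.31667/60 = 0.605278
hemisphere W, so the sign is −

-73.66431, -0.60528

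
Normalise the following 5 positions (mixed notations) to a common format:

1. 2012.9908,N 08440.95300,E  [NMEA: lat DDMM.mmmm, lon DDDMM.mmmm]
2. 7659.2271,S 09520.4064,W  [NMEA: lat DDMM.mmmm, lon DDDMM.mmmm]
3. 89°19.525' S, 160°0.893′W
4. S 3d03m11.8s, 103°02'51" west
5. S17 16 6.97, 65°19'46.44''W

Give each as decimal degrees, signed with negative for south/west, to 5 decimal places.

Point 1:
  Lat: degrees = first 2 digits = 20, minutes = 12.9908; 20 + 12.9908/60 = 20.216513
  N → positive
  Longitude: degrees = first 3 digits = 84, minutes = 40.953; 84 + 40.953/60 = 84.682550
  E ⇒ keep positive
Point 2:
  φ: split at 2 digits → 76° and 59.2271′; 76 + 59.2271/60 = 76.987118
  S ⇒ negate
  λ: split at 3 digits → 095° and 20.4064′; 95 + 20.4064/60 = 95.340107
  W ⇒ negate
Point 3:
  φ: 19.525′ = 0.325417°; total 89.325417
  S → negative
  Lon: 160 + 0.893/60 = 160.014883
  W ⇒ negate
Point 4:
  Latitude: 3 + 3/60 + 11.8/3600 = 3.053278
  S → negative
  Longitude: 103 + 2/60 + 51/3600 = 103.047500
  W ⇒ negate
Point 5:
  Latitude: 17° + 16/60 + 6.97/3600 = 17 + 0.266667 + 0.001936 = 17.268603
  S ⇒ negate
  Longitude: 19′ + 46.44″ = 19.77400′; 65 + 19.77400/60 = 65.329567
  hemisphere W, so the sign is −

1. 20.21651, 84.68255
2. -76.98712, -95.34011
3. -89.32542, -160.01488
4. -3.05328, -103.04750
5. -17.26860, -65.32957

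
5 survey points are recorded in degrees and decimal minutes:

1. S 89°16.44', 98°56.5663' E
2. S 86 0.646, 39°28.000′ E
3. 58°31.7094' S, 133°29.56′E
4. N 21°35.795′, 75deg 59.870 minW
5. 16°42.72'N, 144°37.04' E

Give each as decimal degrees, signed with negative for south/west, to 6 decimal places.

1. -89.274000, 98.942772
2. -86.010767, 39.466667
3. -58.528490, 133.492667
4. 21.596583, -75.997833
5. 16.712000, 144.617333

Point 1:
  Lat: 89 + 16.44/60 = 89.2740000
  S ⇒ negate
  λ: 98 + 56.5663/60 = 98.9427717
  E ⇒ keep positive
Point 2:
  Latitude: 86 + 0.646/60 = 86.0107667
  hemisphere S, so the sign is −
  Longitude: 39 + 28/60 = 39.4666667
  E ⇒ keep positive
Point 3:
  Lat: 58 + 31.7094/60 = 58.5284900
  S ⇒ negate
  Lon: 133 + 29.56/60 = 133.4926667
  E ⇒ keep positive
Point 4:
  φ: 35.795′ = 0.596583°; total 21.5965833
  N ⇒ keep positive
  Longitude: 75 + 59.87/60 = 75.9978333
  W → negative
Point 5:
  Latitude: 42.72′ = 0.712000°; total 16.7120000
  N → positive
  λ: 144 + 37.04/60 = 144.6173333
  E → positive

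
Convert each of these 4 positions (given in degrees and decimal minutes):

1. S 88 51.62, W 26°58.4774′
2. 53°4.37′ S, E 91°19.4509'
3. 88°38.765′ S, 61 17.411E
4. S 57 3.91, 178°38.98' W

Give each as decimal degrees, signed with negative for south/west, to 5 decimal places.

Point 1:
  Latitude: 51.62′ = 0.860333°; total 88.860333
  S → negative
  λ: 26 + 58.4774/60 = 26.974623
  hemisphere W, so the sign is −
Point 2:
  φ: 53 + 4.37/60 = 53.072833
  hemisphere S, so the sign is −
  Longitude: 19.4509′ = 0.324182°; total 91.324182
  E → positive
Point 3:
  φ: 88 + 38.765/60 = 88.646083
  hemisphere S, so the sign is −
  λ: 17.411′ = 0.290183°; total 61.290183
  E ⇒ keep positive
Point 4:
  Lat: 57 + 3.91/60 = 57.065167
  hemisphere S, so the sign is −
  Lon: 178 + 38.98/60 = 178.649667
  W ⇒ negate

1. -88.86033, -26.97462
2. -53.07283, 91.32418
3. -88.64608, 61.29018
4. -57.06517, -178.64967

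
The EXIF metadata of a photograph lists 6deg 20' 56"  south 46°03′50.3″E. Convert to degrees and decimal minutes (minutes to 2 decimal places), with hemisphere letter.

6° 20.93′ S, 46° 3.84′ E

Lat: 20 + 56/60 = 20.9333′
Lon: 3 + 50.3/60 = 3.8383′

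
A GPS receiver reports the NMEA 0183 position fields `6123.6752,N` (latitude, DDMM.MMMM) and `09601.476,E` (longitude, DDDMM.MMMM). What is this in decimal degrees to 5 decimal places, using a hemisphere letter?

61.39459° N, 96.02460° E

Latitude: degrees = first 2 digits = 61, minutes = 23.6752; 61 + 23.6752/60 = 61.394587
Longitude: split at 3 digits → 096° and 1.476′; 96 + 1.476/60 = 96.024600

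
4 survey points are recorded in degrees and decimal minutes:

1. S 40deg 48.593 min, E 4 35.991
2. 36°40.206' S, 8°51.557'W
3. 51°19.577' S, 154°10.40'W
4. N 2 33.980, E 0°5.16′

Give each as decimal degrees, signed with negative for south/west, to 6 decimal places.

1. -40.809883, 4.599850
2. -36.670100, -8.859283
3. -51.326283, -154.173333
4. 2.566333, 0.086000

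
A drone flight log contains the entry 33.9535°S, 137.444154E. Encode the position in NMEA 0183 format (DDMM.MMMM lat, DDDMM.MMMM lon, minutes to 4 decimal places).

3357.2100,S / 13726.6492,E

Lat: 33° + 0.953500 × 60 = 33° 57.210000′
Lon: 137° + 0.444154 × 60 = 137° 26.649240′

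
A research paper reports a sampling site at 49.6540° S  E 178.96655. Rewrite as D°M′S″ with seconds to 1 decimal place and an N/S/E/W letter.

Lat: whole degrees 49; 39.24000′ → 39′ and 14.400″
λ: 0.966550° → 57.99300′; 0.99300 × 60 = 59.580″

49°39′14.4″ S, 178°57′59.6″ E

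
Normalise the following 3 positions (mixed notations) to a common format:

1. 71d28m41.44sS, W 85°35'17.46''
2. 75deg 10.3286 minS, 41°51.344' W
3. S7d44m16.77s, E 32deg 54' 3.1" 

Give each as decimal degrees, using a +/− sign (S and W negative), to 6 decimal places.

1. -71.478178, -85.588183
2. -75.172143, -41.855733
3. -7.737992, 32.900861

Point 1:
  φ: 71 + 28/60 + 41.44/3600 = 71.4781778
  S ⇒ negate
  Longitude: 85° + 35/60 + 17.46/3600 = 85 + 0.583333 + 0.004850 = 85.5881833
  hemisphere W, so the sign is −
Point 2:
  Lat: 10.3286′ = 0.172143°; total 75.1721433
  S → negative
  λ: 41 + 51.344/60 = 41.8557333
  W → negative
Point 3:
  Lat: 7° + 44/60 + 16.77/3600 = 7 + 0.733333 + 0.004658 = 7.7379917
  S → negative
  Lon: 32 + 54/60 + 3.1/3600 = 32.9008611
  E ⇒ keep positive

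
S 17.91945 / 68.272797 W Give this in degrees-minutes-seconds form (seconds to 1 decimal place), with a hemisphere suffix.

17°55′10.0″ S, 68°16′22.1″ W

Latitude: 0.919450 × 60 = 55.16700′ → 55′, remainder × 60 = 10.020″
λ: 0.272797 × 60 = 16.36782′ → 16′, remainder × 60 = 22.069″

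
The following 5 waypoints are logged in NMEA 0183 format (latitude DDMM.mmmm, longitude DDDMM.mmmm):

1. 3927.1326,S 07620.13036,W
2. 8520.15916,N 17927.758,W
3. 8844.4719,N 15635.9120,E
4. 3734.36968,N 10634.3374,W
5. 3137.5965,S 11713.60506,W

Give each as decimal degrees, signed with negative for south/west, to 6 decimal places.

Point 1:
  Latitude: split at 2 digits → 39° and 27.1326′; 39 + 27.1326/60 = 39.4522100
  S ⇒ negate
  λ: split at 3 digits → 076° and 20.13036′; 76 + 20.13036/60 = 76.3355060
  W ⇒ negate
Point 2:
  Latitude: split at 2 digits → 85° and 20.15916′; 85 + 20.15916/60 = 85.3359860
  N ⇒ keep positive
  Lon: split at 3 digits → 179° and 27.758′; 179 + 27.758/60 = 179.4626333
  W ⇒ negate
Point 3:
  Latitude: degrees = first 2 digits = 88, minutes = 44.4719; 88 + 44.4719/60 = 88.7411983
  N → positive
  Lon: degrees = first 3 digits = 156, minutes = 35.912; 156 + 35.912/60 = 156.5985333
  E ⇒ keep positive
Point 4:
  Lat: degrees = first 2 digits = 37, minutes = 34.36968; 37 + 34.36968/60 = 37.5728280
  N ⇒ keep positive
  Longitude: split at 3 digits → 106° and 34.3374′; 106 + 34.3374/60 = 106.5722900
  hemisphere W, so the sign is −
Point 5:
  Lat: split at 2 digits → 31° and 37.5965′; 31 + 37.5965/60 = 31.6266083
  S → negative
  Lon: degrees = first 3 digits = 117, minutes = 13.60506; 117 + 13.60506/60 = 117.2267510
  W → negative

1. -39.452210, -76.335506
2. 85.335986, -179.462633
3. 88.741198, 156.598533
4. 37.572828, -106.572290
5. -31.626608, -117.226751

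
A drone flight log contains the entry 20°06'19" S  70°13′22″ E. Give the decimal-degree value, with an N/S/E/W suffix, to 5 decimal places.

20.10528° S, 70.22278° E

Latitude: 20° + 6/60 + 19/3600 = 20 + 0.100000 + 0.005278 = 20.105278
Longitude: 13′ + 22″ = 13.36667′; 70 + 13.36667/60 = 70.222778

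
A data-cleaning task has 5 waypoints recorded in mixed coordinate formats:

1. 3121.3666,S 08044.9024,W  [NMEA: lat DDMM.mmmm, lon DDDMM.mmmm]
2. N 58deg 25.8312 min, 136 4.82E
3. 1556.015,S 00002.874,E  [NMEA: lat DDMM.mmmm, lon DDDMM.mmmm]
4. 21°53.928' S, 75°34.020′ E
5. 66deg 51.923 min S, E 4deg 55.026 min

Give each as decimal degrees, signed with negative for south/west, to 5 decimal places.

1. -31.35611, -80.74837
2. 58.43052, 136.08033
3. -15.93358, 0.04790
4. -21.89880, 75.56700
5. -66.86538, 4.91710

Point 1:
  Latitude: split at 2 digits → 31° and 21.3666′; 31 + 21.3666/60 = 31.356110
  S ⇒ negate
  Longitude: split at 3 digits → 080° and 44.9024′; 80 + 44.9024/60 = 80.748373
  W ⇒ negate
Point 2:
  Latitude: 58 + 25.8312/60 = 58.430520
  N ⇒ keep positive
  λ: 136 + 4.82/60 = 136.080333
  E → positive
Point 3:
  Lat: split at 2 digits → 15° and 56.015′; 15 + 56.015/60 = 15.933583
  S ⇒ negate
  λ: split at 3 digits → 000° and 2.874′; 0 + 2.874/60 = 0.047900
  E → positive
Point 4:
  φ: 21 + 53.928/60 = 21.898800
  S → negative
  λ: 34.02′ = 0.567000°; total 75.567000
  E → positive
Point 5:
  Lat: 66 + 51.923/60 = 66.865383
  S ⇒ negate
  Lon: 55.026′ = 0.917100°; total 4.917100
  E → positive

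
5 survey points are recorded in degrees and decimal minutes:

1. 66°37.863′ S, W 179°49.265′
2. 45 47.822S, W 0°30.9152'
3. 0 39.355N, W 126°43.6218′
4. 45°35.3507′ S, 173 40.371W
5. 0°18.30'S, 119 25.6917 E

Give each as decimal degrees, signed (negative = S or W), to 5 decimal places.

Point 1:
  Lat: 66 + 37.863/60 = 66.631050
  hemisphere S, so the sign is −
  Lon: 179 + 49.265/60 = 179.821083
  hemisphere W, so the sign is −
Point 2:
  φ: 47.822′ = 0.797033°; total 45.797033
  S → negative
  Lon: 30.9152′ = 0.515253°; total 0.515253
  W ⇒ negate
Point 3:
  φ: 0 + 39.355/60 = 0.655917
  N ⇒ keep positive
  Longitude: 43.6218′ = 0.727030°; total 126.727030
  hemisphere W, so the sign is −
Point 4:
  Lat: 45 + 35.3507/60 = 45.589178
  S ⇒ negate
  Lon: 40.371′ = 0.672850°; total 173.672850
  hemisphere W, so the sign is −
Point 5:
  φ: 18.3′ = 0.305000°; total 0.305000
  hemisphere S, so the sign is −
  Longitude: 25.6917′ = 0.428195°; total 119.428195
  E → positive

1. -66.63105, -179.82108
2. -45.79703, -0.51525
3. 0.65592, -126.72703
4. -45.58918, -173.67285
5. -0.30500, 119.42820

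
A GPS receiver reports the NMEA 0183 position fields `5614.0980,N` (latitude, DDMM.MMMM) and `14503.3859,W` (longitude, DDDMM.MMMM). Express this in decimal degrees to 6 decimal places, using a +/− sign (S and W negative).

56.234967, -145.056432

Lat: degrees = first 2 digits = 56, minutes = 14.098; 56 + 14.098/60 = 56.2349667
N ⇒ keep positive
Longitude: degrees = first 3 digits = 145, minutes = 3.3859; 145 + 3.3859/60 = 145.0564317
W → negative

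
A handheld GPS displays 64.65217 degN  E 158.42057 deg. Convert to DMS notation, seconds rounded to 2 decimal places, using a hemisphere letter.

Lat: 0.652170° → 39.13020′; 0.13020 × 60 = 7.8120″
Longitude: 0.420570 × 60 = 25.23420′ → 25′, remainder × 60 = 14.0520″

64°39′7.81″ N, 158°25′14.05″ E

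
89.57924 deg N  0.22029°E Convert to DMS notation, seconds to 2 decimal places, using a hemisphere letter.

89°34′45.26″ N, 0°13′13.04″ E

φ: 0.579240 × 60 = 34.75440′ → 34′, remainder × 60 = 45.2640″
Longitude: 0.220290 × 60 = 13.21740′ → 13′, remainder × 60 = 13.0440″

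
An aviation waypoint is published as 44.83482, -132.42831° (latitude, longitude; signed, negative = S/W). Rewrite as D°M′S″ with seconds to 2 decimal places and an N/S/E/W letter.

Latitude: 0.834820 × 60 = 50.08920′ → 50′, remainder × 60 = 5.3520″
Longitude is negative → W; |value| = 132.428310
Longitude: 0.428310 × 60 = 25.69860′ → 25′, remainder × 60 = 41.9160″

44°50′5.35″ N, 132°25′41.92″ W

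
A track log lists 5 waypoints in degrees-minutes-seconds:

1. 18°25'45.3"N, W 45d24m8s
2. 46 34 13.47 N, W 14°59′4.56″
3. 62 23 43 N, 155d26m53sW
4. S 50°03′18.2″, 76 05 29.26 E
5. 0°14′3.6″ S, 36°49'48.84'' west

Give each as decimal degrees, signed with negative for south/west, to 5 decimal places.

1. 18.42925, -45.40222
2. 46.57041, -14.98460
3. 62.39528, -155.44806
4. -50.05506, 76.09146
5. -0.23433, -36.83023

Point 1:
  φ: 18° + 25/60 + 45.3/3600 = 18 + 0.416667 + 0.012583 = 18.429250
  N ⇒ keep positive
  Lon: 45 + 24/60 + 8/3600 = 45.402222
  hemisphere W, so the sign is −
Point 2:
  Lat: 34′ + 13.47″ = 34.22450′; 46 + 34.22450/60 = 46.570408
  N ⇒ keep positive
  λ: 59′ + 4.56″ = 59.07600′; 14 + 59.07600/60 = 14.984600
  W → negative
Point 3:
  Latitude: 62° + 23/60 + 43/3600 = 62 + 0.383333 + 0.011944 = 62.395278
  N → positive
  λ: 155° + 26/60 + 53/3600 = 155 + 0.433333 + 0.014722 = 155.448056
  W → negative
Point 4:
  Lat: 3′ + 18.2″ = 3.30333′; 50 + 3.30333/60 = 50.055056
  hemisphere S, so the sign is −
  Lon: 5′ + 29.26″ = 5.48767′; 76 + 5.48767/60 = 76.091461
  E → positive
Point 5:
  Lat: 0° + 14/60 + 3.6/3600 = 0 + 0.233333 + 0.001000 = 0.234333
  S → negative
  Longitude: 36° + 49/60 + 48.84/3600 = 36 + 0.816667 + 0.013567 = 36.830233
  W ⇒ negate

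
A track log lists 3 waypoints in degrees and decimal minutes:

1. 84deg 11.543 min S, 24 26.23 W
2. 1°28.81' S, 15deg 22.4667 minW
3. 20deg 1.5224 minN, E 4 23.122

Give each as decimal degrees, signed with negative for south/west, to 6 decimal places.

1. -84.192383, -24.437167
2. -1.480167, -15.374445
3. 20.025373, 4.385367

Point 1:
  Lat: 11.543′ = 0.192383°; total 84.1923833
  S → negative
  Longitude: 26.23′ = 0.437167°; total 24.4371667
  W ⇒ negate
Point 2:
  φ: 28.81′ = 0.480167°; total 1.4801667
  S → negative
  Longitude: 22.4667′ = 0.374445°; total 15.3744450
  W ⇒ negate
Point 3:
  Lat: 20 + 1.5224/60 = 20.0253733
  N ⇒ keep positive
  Lon: 4 + 23.122/60 = 4.3853667
  E ⇒ keep positive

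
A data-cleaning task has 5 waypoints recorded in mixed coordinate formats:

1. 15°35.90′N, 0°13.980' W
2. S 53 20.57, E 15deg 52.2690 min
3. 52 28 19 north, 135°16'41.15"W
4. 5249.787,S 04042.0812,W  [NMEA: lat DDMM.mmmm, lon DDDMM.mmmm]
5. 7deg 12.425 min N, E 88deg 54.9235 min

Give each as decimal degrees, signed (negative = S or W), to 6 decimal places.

1. 15.598333, -0.233000
2. -53.342833, 15.871150
3. 52.471944, -135.278097
4. -52.829783, -40.701353
5. 7.207083, 88.915392

Point 1:
  Lat: 35.9′ = 0.598333°; total 15.5983333
  N ⇒ keep positive
  Lon: 13.98′ = 0.233000°; total 0.2330000
  W ⇒ negate
Point 2:
  φ: 53 + 20.57/60 = 53.3428333
  S → negative
  Longitude: 15 + 52.269/60 = 15.8711500
  E → positive
Point 3:
  Latitude: 28′ + 19″ = 28.31667′; 52 + 28.31667/60 = 52.4719444
  N → positive
  Lon: 135 + 16/60 + 41.15/3600 = 135.2780972
  W → negative
Point 4:
  Lat: degrees = first 2 digits = 52, minutes = 49.787; 52 + 49.787/60 = 52.8297833
  hemisphere S, so the sign is −
  Lon: degrees = first 3 digits = 40, minutes = 42.0812; 40 + 42.0812/60 = 40.7013533
  W ⇒ negate
Point 5:
  φ: 7 + 12.425/60 = 7.2070833
  N → positive
  Longitude: 88 + 54.9235/60 = 88.9153917
  E → positive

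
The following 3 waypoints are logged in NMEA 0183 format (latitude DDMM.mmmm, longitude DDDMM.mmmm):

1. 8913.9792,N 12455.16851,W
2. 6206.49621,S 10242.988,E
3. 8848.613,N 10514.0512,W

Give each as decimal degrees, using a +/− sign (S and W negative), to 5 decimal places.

1. 89.23299, -124.91948
2. -62.10827, 102.71647
3. 88.81022, -105.23419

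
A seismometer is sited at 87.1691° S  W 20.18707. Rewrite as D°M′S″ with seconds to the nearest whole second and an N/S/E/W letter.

Latitude: 0.169100 × 60 = 10.14600′ → 10′, remainder × 60 = 8.76″
λ: whole degrees 20; 11.22420′ → 11′ and 13.45″

87°10′9″ S, 20°11′13″ W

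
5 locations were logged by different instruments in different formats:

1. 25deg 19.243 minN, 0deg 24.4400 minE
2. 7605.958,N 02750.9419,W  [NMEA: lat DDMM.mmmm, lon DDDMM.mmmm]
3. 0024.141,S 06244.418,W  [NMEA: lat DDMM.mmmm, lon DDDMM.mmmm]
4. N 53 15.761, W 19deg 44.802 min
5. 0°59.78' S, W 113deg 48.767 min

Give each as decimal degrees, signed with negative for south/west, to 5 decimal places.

Point 1:
  φ: 19.243′ = 0.320717°; total 25.320717
  N → positive
  Lon: 24.44′ = 0.407333°; total 0.407333
  E ⇒ keep positive
Point 2:
  φ: split at 2 digits → 76° and 5.958′; 76 + 5.958/60 = 76.099300
  N → positive
  Longitude: split at 3 digits → 027° and 50.9419′; 27 + 50.9419/60 = 27.849032
  W ⇒ negate
Point 3:
  Latitude: degrees = first 2 digits = 0, minutes = 24.141; 0 + 24.141/60 = 0.402350
  hemisphere S, so the sign is −
  Lon: split at 3 digits → 062° and 44.418′; 62 + 44.418/60 = 62.740300
  hemisphere W, so the sign is −
Point 4:
  φ: 53 + 15.761/60 = 53.262683
  N → positive
  Longitude: 19 + 44.802/60 = 19.746700
  W → negative
Point 5:
  Latitude: 59.78′ = 0.996333°; total 0.996333
  hemisphere S, so the sign is −
  λ: 113 + 48.767/60 = 113.812783
  W ⇒ negate

1. 25.32072, 0.40733
2. 76.09930, -27.84903
3. -0.40235, -62.74030
4. 53.26268, -19.74670
5. -0.99633, -113.81278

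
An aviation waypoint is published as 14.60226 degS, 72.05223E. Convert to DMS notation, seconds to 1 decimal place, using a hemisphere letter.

Latitude: whole degrees 14; 36.13560′ → 36′ and 8.136″
Longitude: 0.052230 × 60 = 3.13380′ → 3′, remainder × 60 = 8.028″

14°36′8.1″ S, 72°03′8.0″ E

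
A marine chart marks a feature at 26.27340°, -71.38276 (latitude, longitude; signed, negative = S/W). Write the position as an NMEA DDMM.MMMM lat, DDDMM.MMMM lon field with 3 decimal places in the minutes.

2616.404,N / 07122.966,W

Latitude: minutes = (26.273400 − 26) × 60 = 16.40400
Longitude is negative → W; |value| = 71.382760
Lon: 71° + 0.382760 × 60 = 71° 22.96560′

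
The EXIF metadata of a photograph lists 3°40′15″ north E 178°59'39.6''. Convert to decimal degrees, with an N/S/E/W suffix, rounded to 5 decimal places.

3.67083° N, 178.99433° E

Latitude: 3 + 40/60 + 15/3600 = 3.670833
Longitude: 59′ + 39.6″ = 59.66000′; 178 + 59.66000/60 = 178.994333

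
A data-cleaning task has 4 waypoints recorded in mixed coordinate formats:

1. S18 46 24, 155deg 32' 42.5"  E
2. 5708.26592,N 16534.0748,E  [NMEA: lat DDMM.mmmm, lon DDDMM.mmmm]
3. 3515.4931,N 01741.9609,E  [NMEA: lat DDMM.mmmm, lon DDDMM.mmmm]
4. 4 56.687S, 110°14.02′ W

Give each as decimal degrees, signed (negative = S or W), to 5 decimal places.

1. -18.77333, 155.54514
2. 57.13777, 165.56791
3. 35.25822, 17.69935
4. -4.94478, -110.23367

Point 1:
  Lat: 18 + 46/60 + 24/3600 = 18.773333
  hemisphere S, so the sign is −
  λ: 155° + 32/60 + 42.5/3600 = 155 + 0.533333 + 0.011806 = 155.545139
  E → positive
Point 2:
  Latitude: degrees = first 2 digits = 57, minutes = 8.26592; 57 + 8.26592/60 = 57.137765
  N ⇒ keep positive
  λ: split at 3 digits → 165° and 34.0748′; 165 + 34.0748/60 = 165.567913
  E ⇒ keep positive
Point 3:
  φ: degrees = first 2 digits = 35, minutes = 15.4931; 35 + 15.4931/60 = 35.258218
  N → positive
  Longitude: split at 3 digits → 017° and 41.9609′; 17 + 41.9609/60 = 17.699348
  E ⇒ keep positive
Point 4:
  φ: 56.687′ = 0.944783°; total 4.944783
  hemisphere S, so the sign is −
  Longitude: 14.02′ = 0.233667°; total 110.233667
  W ⇒ negate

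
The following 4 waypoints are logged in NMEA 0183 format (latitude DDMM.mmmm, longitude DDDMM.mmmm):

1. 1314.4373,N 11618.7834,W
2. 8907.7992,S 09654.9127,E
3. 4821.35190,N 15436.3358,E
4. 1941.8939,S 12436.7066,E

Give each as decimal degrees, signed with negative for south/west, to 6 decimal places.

1. 13.240622, -116.313057
2. -89.129987, 96.915212
3. 48.355865, 154.605597
4. -19.698232, 124.611777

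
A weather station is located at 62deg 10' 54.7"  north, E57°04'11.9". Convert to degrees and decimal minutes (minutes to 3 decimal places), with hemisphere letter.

φ: 10 + 54.7/60 = 10.91167′
Longitude: seconds/60 = 0.19833; minutes = 4 + 0.19833 = 4.19833

62° 10.912′ N, 57° 4.198′ E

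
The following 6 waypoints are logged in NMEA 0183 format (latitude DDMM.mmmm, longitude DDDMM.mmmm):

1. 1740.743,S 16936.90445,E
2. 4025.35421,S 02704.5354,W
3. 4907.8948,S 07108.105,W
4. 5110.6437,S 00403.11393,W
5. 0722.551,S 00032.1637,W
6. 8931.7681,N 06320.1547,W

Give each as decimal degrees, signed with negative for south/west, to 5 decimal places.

1. -17.67905, 169.61507
2. -40.42257, -27.07559
3. -49.13158, -71.13508
4. -51.17740, -4.05190
5. -7.37585, -0.53606
6. 89.52947, -63.33591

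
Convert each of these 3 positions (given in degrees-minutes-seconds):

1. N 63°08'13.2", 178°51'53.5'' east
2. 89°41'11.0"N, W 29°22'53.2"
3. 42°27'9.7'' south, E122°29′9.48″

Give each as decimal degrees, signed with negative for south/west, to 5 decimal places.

1. 63.13700, 178.86486
2. 89.68639, -29.38144
3. -42.45269, 122.48597

Point 1:
  Latitude: 8′ + 13.2″ = 8.22000′; 63 + 8.22000/60 = 63.137000
  N → positive
  λ: 51′ + 53.5″ = 51.89167′; 178 + 51.89167/60 = 178.864861
  E ⇒ keep positive
Point 2:
  φ: 41′ + 11″ = 41.18333′; 89 + 41.18333/60 = 89.686389
  N → positive
  λ: 22′ + 53.2″ = 22.88667′; 29 + 22.88667/60 = 29.381444
  hemisphere W, so the sign is −
Point 3:
  Latitude: 42 + 27/60 + 9.7/3600 = 42.452694
  S → negative
  Lon: 29′ + 9.48″ = 29.15800′; 122 + 29.15800/60 = 122.485967
  E ⇒ keep positive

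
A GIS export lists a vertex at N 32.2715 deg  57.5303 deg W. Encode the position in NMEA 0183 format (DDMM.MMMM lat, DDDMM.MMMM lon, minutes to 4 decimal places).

3216.2900,N / 05731.8180,W

Lat: fractional part 0.271500 → 16.290000 minutes
Longitude: 57° + 0.530300 × 60 = 57° 31.818000′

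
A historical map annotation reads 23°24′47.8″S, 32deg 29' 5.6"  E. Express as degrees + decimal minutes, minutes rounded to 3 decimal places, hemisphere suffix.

φ: 24 + 47.8/60 = 24.79667′
λ: seconds/60 = 0.09333; minutes = 29 + 0.09333 = 29.09333

23° 24.797′ S, 32° 29.093′ E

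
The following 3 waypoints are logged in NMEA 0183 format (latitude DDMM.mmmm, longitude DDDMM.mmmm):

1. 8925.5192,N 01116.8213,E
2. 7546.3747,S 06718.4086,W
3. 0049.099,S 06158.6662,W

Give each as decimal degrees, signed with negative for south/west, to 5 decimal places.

Point 1:
  Latitude: split at 2 digits → 89° and 25.5192′; 89 + 25.5192/60 = 89.425320
  N ⇒ keep positive
  λ: degrees = first 3 digits = 11, minutes = 16.8213; 11 + 16.8213/60 = 11.280355
  E ⇒ keep positive
Point 2:
  φ: degrees = first 2 digits = 75, minutes = 46.3747; 75 + 46.3747/60 = 75.772912
  hemisphere S, so the sign is −
  λ: degrees = first 3 digits = 67, minutes = 18.4086; 67 + 18.4086/60 = 67.306810
  W → negative
Point 3:
  Lat: degrees = first 2 digits = 0, minutes = 49.099; 0 + 49.099/60 = 0.818317
  S ⇒ negate
  Longitude: degrees = first 3 digits = 61, minutes = 58.6662; 61 + 58.6662/60 = 61.977770
  W → negative

1. 89.42532, 11.28036
2. -75.77291, -67.30681
3. -0.81832, -61.97777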